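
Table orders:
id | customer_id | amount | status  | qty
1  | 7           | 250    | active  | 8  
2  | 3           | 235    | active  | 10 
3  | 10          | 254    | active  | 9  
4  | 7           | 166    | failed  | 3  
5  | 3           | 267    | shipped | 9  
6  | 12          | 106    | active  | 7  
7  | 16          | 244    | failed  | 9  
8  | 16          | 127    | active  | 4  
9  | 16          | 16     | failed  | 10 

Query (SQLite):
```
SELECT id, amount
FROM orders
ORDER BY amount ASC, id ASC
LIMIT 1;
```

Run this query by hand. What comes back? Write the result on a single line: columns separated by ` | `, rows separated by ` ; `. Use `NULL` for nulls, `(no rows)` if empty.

Sort by amount asc, tiebreak id asc: (16, id=9), (106, id=6), (127, id=8), (166, id=4) …. Take first 1.

9 | 16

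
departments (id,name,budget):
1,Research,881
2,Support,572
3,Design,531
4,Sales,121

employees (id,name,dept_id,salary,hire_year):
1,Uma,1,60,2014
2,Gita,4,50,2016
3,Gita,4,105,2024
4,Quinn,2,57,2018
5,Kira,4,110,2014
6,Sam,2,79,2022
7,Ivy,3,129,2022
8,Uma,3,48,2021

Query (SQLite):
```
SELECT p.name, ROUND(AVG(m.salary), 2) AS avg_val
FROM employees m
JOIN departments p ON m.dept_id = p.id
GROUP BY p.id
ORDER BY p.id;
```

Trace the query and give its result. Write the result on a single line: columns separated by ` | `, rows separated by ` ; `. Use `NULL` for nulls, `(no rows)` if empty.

Research | 60 ; Support | 68 ; Design | 88.5 ; Sales | 88.33

Join each employees row to its departments via dept_id.
Group joined rows by departments.id; compute ROUND(AVG(m.salary), 2) per group.
  1: ids {1} → ROUND(AVG(m.salary), 2)=60
  2: ids {4, 6} → ROUND(AVG(m.salary), 2)=68
  3: ids {7, 8} → ROUND(AVG(m.salary), 2)=88.5
  4: ids {2, 3, 5} → ROUND(AVG(m.salary), 2)=88.33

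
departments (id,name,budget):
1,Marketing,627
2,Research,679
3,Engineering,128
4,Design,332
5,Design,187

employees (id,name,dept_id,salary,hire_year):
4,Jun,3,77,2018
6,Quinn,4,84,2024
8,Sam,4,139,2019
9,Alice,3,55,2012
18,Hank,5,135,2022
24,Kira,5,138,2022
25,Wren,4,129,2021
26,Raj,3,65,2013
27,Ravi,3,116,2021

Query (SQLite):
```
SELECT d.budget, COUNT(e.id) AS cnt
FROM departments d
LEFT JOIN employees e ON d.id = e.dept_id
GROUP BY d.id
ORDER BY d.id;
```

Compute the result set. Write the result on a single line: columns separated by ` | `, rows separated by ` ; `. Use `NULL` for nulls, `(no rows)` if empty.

627 | 0 ; 679 | 0 ; 128 | 4 ; 332 | 3 ; 187 | 2

LEFT JOIN keeps every departments row; unmatched ones get NULL for employees columns.
Group by departments.id and compute COUNT(e.id). COUNT(col) of an all-NULL group is 0.
  1: ids {—} → COUNT(e.id)=0
  2: ids {—} → COUNT(e.id)=0
  3: ids {4, 9, 26, 27} → COUNT(e.id)=4
  4: ids {6, 8, 25} → COUNT(e.id)=3
  5: ids {18, 24} → COUNT(e.id)=2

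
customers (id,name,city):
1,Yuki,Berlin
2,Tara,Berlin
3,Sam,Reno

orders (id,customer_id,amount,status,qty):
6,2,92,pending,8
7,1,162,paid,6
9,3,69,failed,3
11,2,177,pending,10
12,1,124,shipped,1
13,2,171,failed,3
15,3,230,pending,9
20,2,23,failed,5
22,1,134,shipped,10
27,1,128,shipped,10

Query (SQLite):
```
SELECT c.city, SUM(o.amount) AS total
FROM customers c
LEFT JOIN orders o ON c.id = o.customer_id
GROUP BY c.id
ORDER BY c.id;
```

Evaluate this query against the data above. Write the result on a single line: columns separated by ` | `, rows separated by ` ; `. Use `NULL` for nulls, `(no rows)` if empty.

LEFT JOIN keeps every customers row; unmatched ones get NULL for orders columns.
Group by customers.id and compute SUM(o.amount). SUM over an all-NULL group is NULL.
  1: ids {7, 12, 22, 27} → SUM(o.amount)=548
  2: ids {6, 11, 13, 20} → SUM(o.amount)=463
  3: ids {9, 15} → SUM(o.amount)=299

Berlin | 548 ; Berlin | 463 ; Reno | 299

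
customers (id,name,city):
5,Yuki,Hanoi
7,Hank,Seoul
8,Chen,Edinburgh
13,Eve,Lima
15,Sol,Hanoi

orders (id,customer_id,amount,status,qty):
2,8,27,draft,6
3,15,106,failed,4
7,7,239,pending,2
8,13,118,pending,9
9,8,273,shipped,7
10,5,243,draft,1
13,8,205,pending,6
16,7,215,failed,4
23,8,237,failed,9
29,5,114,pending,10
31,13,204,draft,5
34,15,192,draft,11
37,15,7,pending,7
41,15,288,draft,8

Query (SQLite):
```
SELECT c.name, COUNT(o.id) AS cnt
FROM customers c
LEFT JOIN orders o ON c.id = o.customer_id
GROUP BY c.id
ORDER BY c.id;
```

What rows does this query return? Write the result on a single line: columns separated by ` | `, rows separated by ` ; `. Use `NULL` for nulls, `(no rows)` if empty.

LEFT JOIN keeps every customers row; unmatched ones get NULL for orders columns.
Group by customers.id and compute COUNT(o.id). COUNT(col) of an all-NULL group is 0.
  5: ids {10, 29} → COUNT(o.id)=2
  7: ids {7, 16} → COUNT(o.id)=2
  8: ids {2, 9, 13, 23} → COUNT(o.id)=4
  13: ids {8, 31} → COUNT(o.id)=2
  15: ids {3, 34, 37, 41} → COUNT(o.id)=4

Yuki | 2 ; Hank | 2 ; Chen | 4 ; Eve | 2 ; Sol | 4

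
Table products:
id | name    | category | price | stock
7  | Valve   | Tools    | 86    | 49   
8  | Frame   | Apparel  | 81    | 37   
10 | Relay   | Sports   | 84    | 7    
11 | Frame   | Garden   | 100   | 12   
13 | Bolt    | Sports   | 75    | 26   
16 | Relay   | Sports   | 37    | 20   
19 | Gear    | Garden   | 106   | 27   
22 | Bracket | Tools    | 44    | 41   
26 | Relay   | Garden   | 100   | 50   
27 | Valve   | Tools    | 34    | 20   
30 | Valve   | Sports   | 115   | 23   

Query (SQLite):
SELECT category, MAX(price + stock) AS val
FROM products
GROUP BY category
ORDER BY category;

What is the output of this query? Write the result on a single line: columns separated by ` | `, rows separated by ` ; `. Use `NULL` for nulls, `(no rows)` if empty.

Apparel | 118 ; Garden | 150 ; Sports | 138 ; Tools | 135

For each row compute price + stock.
Group by category; take MAX of the expression per group.
  Apparel: ids {8} → MAX(price + stock)=118
  Garden: ids {11, 19, 26} → MAX(price + stock)=150
  Sports: ids {10, 13, 16, 30} → MAX(price + stock)=138
  Tools: ids {7, 22, 27} → MAX(price + stock)=135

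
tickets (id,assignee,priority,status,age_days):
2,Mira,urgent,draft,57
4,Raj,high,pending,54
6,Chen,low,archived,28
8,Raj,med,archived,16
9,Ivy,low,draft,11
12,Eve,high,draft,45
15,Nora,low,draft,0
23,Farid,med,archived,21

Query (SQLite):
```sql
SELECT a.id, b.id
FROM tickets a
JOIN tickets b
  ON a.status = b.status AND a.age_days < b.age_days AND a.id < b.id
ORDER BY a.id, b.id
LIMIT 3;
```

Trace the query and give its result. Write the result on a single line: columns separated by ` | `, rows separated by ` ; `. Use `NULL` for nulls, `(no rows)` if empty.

Pairs (a,b) with same status, a.age_days < b.age_days, a.id < b.id.
status groups: archived:{6,8,23} draft:{2,9,12,15} pending:{4}
Ordered by (a.id, b.id); first 3.

8 | 23 ; 9 | 12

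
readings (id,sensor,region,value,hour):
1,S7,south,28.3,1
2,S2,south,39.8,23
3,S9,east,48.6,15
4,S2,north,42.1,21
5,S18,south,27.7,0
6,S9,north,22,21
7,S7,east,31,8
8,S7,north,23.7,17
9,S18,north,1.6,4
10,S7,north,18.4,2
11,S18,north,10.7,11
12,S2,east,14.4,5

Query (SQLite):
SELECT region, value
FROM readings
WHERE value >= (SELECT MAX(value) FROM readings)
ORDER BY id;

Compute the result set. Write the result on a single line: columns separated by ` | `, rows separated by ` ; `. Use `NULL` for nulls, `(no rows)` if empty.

east | 48.6

Scalar subquery: MAX(value) over all readings rows = 48.6.
Keep rows where value >= that value.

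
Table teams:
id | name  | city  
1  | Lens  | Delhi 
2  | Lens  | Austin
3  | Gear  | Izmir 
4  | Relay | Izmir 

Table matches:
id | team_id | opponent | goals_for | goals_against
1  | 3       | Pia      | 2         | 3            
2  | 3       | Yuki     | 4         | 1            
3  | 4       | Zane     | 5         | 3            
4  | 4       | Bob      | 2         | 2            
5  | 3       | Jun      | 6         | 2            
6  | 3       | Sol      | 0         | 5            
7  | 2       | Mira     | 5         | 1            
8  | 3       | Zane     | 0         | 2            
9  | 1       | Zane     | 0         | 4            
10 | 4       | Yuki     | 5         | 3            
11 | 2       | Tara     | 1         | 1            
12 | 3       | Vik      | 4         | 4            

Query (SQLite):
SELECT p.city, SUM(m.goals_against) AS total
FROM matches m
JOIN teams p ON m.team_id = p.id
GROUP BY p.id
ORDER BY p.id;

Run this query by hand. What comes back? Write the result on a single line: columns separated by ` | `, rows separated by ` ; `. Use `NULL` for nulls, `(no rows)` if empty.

Join each matches row to its teams via team_id.
Group joined rows by teams.id; compute SUM(m.goals_against) per group.
  1: ids {9} → SUM(m.goals_against)=4
  2: ids {7, 11} → SUM(m.goals_against)=2
  3: ids {1, 2, 5, 6, 8, 12} → SUM(m.goals_against)=17
  4: ids {3, 4, 10} → SUM(m.goals_against)=8

Delhi | 4 ; Austin | 2 ; Izmir | 17 ; Izmir | 8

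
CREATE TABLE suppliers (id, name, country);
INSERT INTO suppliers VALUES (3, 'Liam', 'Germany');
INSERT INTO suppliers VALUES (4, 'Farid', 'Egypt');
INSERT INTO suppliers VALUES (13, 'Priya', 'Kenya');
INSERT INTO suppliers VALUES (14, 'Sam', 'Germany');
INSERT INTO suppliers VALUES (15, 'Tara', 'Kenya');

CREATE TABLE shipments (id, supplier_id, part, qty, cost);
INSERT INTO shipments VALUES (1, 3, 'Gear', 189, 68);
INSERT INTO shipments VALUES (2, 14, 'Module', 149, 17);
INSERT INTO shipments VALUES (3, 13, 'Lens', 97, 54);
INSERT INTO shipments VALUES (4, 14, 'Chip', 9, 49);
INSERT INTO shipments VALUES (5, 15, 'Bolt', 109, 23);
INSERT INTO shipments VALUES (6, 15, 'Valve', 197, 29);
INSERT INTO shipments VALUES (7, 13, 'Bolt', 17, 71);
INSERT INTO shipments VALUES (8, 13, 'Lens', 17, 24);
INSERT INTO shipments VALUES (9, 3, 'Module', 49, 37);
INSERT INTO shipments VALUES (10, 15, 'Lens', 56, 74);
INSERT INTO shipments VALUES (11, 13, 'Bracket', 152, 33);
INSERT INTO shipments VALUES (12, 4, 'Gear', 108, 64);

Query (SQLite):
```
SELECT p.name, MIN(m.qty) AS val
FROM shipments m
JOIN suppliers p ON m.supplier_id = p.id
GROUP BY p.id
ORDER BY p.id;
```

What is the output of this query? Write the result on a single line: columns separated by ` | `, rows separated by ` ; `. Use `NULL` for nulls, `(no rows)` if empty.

Liam | 49 ; Farid | 108 ; Priya | 17 ; Sam | 9 ; Tara | 56

Join each shipments row to its suppliers via supplier_id.
Group joined rows by suppliers.id; compute MIN(m.qty) per group.
  3: ids {1, 9} → MIN(m.qty)=49
  4: ids {12} → MIN(m.qty)=108
  13: ids {3, 7, 8, 11} → MIN(m.qty)=17
  14: ids {2, 4} → MIN(m.qty)=9
  15: ids {5, 6, 10} → MIN(m.qty)=56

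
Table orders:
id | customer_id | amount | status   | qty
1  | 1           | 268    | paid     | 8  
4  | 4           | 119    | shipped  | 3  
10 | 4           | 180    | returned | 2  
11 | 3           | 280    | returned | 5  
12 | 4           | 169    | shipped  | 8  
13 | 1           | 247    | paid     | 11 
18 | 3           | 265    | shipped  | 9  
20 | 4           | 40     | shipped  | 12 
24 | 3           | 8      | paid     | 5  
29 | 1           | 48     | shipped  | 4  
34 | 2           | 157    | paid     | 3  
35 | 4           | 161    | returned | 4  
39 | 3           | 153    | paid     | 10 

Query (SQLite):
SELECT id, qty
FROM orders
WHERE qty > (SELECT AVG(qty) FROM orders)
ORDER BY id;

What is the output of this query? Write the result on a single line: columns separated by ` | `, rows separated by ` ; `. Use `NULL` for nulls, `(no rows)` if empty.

1 | 8 ; 12 | 8 ; 13 | 11 ; 18 | 9 ; 20 | 12 ; 39 | 10

Scalar subquery: AVG(qty) over all orders rows = 6.461538 (≈; comparison uses full precision).
Keep rows where qty > that value.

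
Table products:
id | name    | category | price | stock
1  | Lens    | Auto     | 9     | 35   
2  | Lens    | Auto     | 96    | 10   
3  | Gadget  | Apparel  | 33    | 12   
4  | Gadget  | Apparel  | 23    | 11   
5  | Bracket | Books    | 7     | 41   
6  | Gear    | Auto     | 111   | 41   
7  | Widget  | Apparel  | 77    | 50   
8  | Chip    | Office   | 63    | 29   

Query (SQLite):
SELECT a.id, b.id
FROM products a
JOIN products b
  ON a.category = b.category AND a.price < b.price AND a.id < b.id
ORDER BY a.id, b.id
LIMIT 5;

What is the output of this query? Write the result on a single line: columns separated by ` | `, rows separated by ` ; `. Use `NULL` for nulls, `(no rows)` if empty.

1 | 2 ; 1 | 6 ; 2 | 6 ; 3 | 7 ; 4 | 7

Pairs (a,b) with same category, a.price < b.price, a.id < b.id.
category groups: Apparel:{3,4,7} Auto:{1,2,6} Books:{5} Office:{8}
Ordered by (a.id, b.id); first 5.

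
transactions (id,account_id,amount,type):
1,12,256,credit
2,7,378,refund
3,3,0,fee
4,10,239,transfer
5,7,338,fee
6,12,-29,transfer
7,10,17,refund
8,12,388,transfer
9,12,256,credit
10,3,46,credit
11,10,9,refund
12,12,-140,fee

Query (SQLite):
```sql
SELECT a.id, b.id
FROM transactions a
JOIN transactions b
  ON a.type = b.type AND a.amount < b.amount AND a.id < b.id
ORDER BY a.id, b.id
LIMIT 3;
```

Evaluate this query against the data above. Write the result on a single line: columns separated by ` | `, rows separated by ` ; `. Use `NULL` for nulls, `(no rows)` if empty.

Pairs (a,b) with same type, a.amount < b.amount, a.id < b.id.
type groups: credit:{1,9,10} fee:{3,5,12} refund:{2,7,11} transfer:{4,6,8}
Ordered by (a.id, b.id); first 3.

3 | 5 ; 4 | 8 ; 6 | 8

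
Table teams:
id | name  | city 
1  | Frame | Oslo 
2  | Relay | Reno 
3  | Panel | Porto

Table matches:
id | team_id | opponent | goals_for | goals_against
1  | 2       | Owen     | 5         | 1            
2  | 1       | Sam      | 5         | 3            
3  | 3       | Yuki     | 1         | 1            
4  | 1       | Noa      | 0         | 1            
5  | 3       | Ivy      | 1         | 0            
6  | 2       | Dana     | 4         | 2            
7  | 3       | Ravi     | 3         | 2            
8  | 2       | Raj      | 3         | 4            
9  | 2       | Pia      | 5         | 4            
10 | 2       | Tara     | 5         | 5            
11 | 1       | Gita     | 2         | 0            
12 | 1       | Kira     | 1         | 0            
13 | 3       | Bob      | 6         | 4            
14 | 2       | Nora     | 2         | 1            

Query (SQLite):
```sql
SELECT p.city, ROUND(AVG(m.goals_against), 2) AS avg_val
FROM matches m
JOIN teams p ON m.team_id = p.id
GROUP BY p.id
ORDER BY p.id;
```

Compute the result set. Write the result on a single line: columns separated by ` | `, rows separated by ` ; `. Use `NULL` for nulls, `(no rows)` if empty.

Join each matches row to its teams via team_id.
Group joined rows by teams.id; compute ROUND(AVG(m.goals_against), 2) per group.
  1: ids {2, 4, 11, 12} → ROUND(AVG(m.goals_against), 2)=1
  2: ids {1, 6, 8, 9, 10, 14} → ROUND(AVG(m.goals_against), 2)=2.83
  3: ids {3, 5, 7, 13} → ROUND(AVG(m.goals_against), 2)=1.75

Oslo | 1 ; Reno | 2.83 ; Porto | 1.75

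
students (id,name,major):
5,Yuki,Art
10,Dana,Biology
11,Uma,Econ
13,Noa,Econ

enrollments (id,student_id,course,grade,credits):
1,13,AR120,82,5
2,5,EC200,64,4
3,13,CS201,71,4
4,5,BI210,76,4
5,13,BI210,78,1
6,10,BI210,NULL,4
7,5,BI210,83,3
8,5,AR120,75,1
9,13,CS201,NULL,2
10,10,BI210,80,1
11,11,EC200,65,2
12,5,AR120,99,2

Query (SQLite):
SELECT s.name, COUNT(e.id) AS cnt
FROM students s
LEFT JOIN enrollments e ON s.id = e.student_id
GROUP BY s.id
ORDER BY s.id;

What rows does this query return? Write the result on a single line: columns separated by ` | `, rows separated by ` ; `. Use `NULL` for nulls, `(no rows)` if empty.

LEFT JOIN keeps every students row; unmatched ones get NULL for enrollments columns.
Group by students.id and compute COUNT(e.id). COUNT(col) of an all-NULL group is 0.
  5: ids {2, 4, 7, 8, 12} → COUNT(e.id)=5
  10: ids {6, 10} → COUNT(e.id)=2
  11: ids {11} → COUNT(e.id)=1
  13: ids {1, 3, 5, 9} → COUNT(e.id)=4

Yuki | 5 ; Dana | 2 ; Uma | 1 ; Noa | 4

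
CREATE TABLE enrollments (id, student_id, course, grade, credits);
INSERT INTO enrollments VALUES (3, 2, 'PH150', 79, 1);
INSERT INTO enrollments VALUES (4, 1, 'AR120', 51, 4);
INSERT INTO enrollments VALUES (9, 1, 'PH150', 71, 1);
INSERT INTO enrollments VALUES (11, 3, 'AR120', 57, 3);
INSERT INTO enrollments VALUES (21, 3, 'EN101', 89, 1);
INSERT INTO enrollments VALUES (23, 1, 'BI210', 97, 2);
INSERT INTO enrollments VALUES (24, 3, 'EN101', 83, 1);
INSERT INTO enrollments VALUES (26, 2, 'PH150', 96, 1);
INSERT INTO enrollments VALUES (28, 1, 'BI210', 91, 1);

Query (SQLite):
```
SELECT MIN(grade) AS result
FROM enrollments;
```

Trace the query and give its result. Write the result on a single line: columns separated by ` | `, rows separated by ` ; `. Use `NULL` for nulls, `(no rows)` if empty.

All grade values: [79, 51, 71, 57, 89, 97, 83, 96, 91].
MIN of non-NULL values = 51.

51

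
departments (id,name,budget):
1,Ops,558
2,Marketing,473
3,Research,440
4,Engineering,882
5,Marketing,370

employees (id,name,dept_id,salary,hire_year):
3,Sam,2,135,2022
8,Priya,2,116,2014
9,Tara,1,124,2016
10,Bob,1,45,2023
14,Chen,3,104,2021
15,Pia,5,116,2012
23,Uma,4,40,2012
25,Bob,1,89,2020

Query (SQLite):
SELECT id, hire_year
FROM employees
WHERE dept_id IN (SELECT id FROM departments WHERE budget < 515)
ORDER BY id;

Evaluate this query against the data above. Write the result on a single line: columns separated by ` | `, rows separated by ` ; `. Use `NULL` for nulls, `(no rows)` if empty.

3 | 2022 ; 8 | 2014 ; 14 | 2021 ; 15 | 2012

Inner query: departments.id where budget < 515.
Outer: keep employees rows whose dept_id is in that set.
Inner query → {2, 3, 5}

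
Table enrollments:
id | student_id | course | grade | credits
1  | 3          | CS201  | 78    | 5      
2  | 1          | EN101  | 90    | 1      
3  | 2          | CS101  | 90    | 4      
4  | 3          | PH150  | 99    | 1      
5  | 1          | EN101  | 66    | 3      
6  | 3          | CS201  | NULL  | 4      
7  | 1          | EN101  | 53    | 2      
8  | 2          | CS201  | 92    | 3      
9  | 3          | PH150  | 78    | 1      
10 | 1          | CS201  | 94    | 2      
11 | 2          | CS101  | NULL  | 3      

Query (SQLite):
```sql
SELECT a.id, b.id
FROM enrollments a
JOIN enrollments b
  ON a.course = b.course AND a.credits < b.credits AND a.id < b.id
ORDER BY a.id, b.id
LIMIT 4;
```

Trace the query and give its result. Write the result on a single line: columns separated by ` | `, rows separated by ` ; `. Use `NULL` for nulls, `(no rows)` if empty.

2 | 5 ; 2 | 7

Pairs (a,b) with same course, a.credits < b.credits, a.id < b.id.
course groups: CS101:{3,11} CS201:{1,6,8,10} EN101:{2,5,7} PH150:{4,9}
Ordered by (a.id, b.id); first 4.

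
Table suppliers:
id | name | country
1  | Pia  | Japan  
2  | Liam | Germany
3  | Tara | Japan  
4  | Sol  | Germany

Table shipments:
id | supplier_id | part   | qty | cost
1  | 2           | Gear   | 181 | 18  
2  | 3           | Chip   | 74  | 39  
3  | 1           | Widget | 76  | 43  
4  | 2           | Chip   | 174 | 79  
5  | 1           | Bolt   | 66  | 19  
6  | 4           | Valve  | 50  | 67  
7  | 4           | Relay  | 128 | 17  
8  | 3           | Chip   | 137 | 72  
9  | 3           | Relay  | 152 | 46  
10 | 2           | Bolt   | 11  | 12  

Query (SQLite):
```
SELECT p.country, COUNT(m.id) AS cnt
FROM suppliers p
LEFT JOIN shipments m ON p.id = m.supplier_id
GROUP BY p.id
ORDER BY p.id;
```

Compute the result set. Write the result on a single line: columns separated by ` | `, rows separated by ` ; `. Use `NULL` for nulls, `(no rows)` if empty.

LEFT JOIN keeps every suppliers row; unmatched ones get NULL for shipments columns.
Group by suppliers.id and compute COUNT(m.id). COUNT(col) of an all-NULL group is 0.
  1: ids {3, 5} → COUNT(m.id)=2
  2: ids {1, 4, 10} → COUNT(m.id)=3
  3: ids {2, 8, 9} → COUNT(m.id)=3
  4: ids {6, 7} → COUNT(m.id)=2

Japan | 2 ; Germany | 3 ; Japan | 3 ; Germany | 2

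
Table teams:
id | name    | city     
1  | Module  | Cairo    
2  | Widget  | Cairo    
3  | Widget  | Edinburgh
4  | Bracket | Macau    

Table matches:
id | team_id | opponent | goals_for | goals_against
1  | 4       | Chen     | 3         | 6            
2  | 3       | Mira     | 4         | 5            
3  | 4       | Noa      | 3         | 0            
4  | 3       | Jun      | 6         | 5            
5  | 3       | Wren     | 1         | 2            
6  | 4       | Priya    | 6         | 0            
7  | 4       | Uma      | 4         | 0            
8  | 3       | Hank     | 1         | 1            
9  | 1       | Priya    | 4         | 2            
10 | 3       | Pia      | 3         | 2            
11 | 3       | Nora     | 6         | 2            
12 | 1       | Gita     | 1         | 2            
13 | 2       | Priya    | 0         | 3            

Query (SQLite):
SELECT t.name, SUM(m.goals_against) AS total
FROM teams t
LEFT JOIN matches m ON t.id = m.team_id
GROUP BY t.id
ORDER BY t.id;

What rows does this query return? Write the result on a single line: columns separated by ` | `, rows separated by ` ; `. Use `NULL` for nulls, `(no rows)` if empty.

LEFT JOIN keeps every teams row; unmatched ones get NULL for matches columns.
Group by teams.id and compute SUM(m.goals_against). SUM over an all-NULL group is NULL.
  1: ids {9, 12} → SUM(m.goals_against)=4
  2: ids {13} → SUM(m.goals_against)=3
  3: ids {2, 4, 5, 8, 10, 11} → SUM(m.goals_against)=17
  4: ids {1, 3, 6, 7} → SUM(m.goals_against)=6

Module | 4 ; Widget | 3 ; Widget | 17 ; Bracket | 6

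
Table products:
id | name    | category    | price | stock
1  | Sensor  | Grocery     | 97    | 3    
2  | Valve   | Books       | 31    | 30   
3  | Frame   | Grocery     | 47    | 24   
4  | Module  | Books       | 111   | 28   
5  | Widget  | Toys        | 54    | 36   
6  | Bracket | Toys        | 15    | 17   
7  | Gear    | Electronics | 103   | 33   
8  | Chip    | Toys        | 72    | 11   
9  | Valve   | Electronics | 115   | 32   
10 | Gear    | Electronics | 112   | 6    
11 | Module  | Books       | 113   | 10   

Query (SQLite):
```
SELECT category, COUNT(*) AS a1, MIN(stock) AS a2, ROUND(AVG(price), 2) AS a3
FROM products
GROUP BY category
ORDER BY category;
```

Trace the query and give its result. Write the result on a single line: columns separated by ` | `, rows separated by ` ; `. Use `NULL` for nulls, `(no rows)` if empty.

Books | 3 | 10 | 85 ; Electronics | 3 | 6 | 110 ; Grocery | 2 | 3 | 72 ; Toys | 3 | 11 | 47

Group products by category.
Per group compute: COUNT(*), MIN(stock), ROUND(AVG(price), 2).
  Books: ids {2, 4, 11} → COUNT(*)=3, MIN(stock)=10, ROUND(AVG(price), 2)=85
  Electronics: ids {7, 9, 10} → COUNT(*)=3, MIN(stock)=6, ROUND(AVG(price), 2)=110
  Grocery: ids {1, 3} → COUNT(*)=2, MIN(stock)=3, ROUND(AVG(price), 2)=72
  Toys: ids {5, 6, 8} → COUNT(*)=3, MIN(stock)=11, ROUND(AVG(price), 2)=47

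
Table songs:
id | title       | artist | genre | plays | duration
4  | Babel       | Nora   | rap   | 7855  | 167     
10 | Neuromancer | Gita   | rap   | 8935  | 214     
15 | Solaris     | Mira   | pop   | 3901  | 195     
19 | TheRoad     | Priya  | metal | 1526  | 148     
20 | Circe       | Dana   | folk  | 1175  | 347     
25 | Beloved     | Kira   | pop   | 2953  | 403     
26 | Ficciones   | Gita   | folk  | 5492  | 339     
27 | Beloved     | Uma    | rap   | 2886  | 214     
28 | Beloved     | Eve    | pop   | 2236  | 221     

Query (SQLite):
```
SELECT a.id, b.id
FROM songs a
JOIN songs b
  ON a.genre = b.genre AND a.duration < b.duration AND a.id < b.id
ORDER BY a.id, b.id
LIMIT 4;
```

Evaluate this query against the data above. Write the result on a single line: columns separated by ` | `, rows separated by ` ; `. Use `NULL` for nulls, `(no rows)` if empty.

4 | 10 ; 4 | 27 ; 15 | 25 ; 15 | 28

Pairs (a,b) with same genre, a.duration < b.duration, a.id < b.id.
genre groups: folk:{20,26} metal:{19} pop:{15,25,28} rap:{4,10,27}
Ordered by (a.id, b.id); first 4.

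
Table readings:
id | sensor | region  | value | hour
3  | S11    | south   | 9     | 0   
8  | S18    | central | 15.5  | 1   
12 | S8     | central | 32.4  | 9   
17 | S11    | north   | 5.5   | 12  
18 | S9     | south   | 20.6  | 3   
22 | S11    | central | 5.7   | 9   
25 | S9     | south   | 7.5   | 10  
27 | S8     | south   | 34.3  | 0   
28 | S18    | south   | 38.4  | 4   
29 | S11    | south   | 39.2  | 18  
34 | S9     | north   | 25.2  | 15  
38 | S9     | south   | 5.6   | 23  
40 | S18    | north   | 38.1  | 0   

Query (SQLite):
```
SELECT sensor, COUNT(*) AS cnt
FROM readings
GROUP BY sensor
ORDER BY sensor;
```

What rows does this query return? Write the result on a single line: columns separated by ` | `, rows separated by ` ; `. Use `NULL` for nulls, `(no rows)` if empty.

Partition readings by sensor; compute COUNT(*) within each group.
  S11: ids {3, 17, 22, 29} → COUNT(*)=4
  S18: ids {8, 28, 40} → COUNT(*)=3
  S8: ids {12, 27} → COUNT(*)=2
  S9: ids {18, 25, 34, 38} → COUNT(*)=4

S11 | 4 ; S18 | 3 ; S8 | 2 ; S9 | 4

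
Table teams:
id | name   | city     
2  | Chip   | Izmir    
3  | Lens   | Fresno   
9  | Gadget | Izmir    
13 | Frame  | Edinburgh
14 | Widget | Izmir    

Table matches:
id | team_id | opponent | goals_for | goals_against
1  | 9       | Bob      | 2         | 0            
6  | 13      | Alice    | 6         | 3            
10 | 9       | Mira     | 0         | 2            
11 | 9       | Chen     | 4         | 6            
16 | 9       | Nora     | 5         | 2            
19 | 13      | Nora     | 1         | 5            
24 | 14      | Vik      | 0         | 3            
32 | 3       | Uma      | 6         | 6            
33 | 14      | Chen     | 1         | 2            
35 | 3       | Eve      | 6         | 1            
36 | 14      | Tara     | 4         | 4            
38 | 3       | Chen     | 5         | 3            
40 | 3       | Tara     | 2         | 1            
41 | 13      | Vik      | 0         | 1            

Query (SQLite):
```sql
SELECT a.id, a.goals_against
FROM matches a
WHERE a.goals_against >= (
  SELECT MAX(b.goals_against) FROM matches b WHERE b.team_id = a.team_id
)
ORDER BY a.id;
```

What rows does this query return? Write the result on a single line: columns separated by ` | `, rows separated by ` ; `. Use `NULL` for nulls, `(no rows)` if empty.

For each matches row a, compute MAX(goals_against) over rows sharing a.team_id.
Keep row a if a.goals_against >= that per-group MAX.
  team_id=3: MAX(goals_against) = 6
  team_id=9: MAX(goals_against) = 6
  team_id=13: MAX(goals_against) = 5
  team_id=14: MAX(goals_against) = 4

11 | 6 ; 19 | 5 ; 32 | 6 ; 36 | 4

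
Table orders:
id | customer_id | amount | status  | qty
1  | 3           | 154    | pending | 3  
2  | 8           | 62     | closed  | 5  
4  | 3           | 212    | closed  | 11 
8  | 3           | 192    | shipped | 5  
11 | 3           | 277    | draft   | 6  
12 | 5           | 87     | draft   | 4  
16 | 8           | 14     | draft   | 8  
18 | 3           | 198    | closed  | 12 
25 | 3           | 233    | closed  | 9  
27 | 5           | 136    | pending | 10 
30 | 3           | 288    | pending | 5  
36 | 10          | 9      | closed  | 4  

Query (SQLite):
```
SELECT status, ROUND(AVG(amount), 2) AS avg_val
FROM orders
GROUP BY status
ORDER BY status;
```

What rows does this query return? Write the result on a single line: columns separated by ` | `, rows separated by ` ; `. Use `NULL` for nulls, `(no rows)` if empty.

Partition orders by status; compute ROUND(AVG(amount), 2) within each group.
  closed: ids {2, 4, 18, 25, 36} → ROUND(AVG(amount), 2)=142.8
  draft: ids {11, 12, 16} → ROUND(AVG(amount), 2)=126
  pending: ids {1, 27, 30} → ROUND(AVG(amount), 2)=192.67
  shipped: ids {8} → ROUND(AVG(amount), 2)=192

closed | 142.8 ; draft | 126 ; pending | 192.67 ; shipped | 192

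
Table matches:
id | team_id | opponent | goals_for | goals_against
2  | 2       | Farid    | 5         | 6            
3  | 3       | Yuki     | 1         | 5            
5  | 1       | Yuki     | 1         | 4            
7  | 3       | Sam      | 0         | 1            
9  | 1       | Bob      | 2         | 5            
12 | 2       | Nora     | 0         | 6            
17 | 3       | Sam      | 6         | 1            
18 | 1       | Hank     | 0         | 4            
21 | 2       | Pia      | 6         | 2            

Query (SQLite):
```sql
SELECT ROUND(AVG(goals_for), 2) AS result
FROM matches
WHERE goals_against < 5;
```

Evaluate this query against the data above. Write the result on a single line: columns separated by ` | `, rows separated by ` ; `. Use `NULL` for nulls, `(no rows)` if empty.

2.6

Rows where goals_against < 5 → goals_for values: [1, 0, 6, 0, 6].
AVG = 13 / 5 (rounded to 2 dp).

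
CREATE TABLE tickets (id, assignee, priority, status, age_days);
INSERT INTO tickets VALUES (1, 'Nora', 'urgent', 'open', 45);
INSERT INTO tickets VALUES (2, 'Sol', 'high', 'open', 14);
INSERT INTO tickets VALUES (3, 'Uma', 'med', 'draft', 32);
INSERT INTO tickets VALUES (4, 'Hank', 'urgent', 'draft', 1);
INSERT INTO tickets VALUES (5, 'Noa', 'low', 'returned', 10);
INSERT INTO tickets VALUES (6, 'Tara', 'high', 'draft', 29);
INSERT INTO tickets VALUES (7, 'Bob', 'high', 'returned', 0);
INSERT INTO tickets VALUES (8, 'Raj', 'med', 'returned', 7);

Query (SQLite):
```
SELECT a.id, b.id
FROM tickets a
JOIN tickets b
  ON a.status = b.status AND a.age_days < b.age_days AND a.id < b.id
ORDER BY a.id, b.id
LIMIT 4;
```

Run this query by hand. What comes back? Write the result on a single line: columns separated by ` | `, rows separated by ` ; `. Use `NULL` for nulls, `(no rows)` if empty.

Pairs (a,b) with same status, a.age_days < b.age_days, a.id < b.id.
status groups: draft:{3,4,6} open:{1,2} returned:{5,7,8}
Ordered by (a.id, b.id); first 4.

4 | 6 ; 7 | 8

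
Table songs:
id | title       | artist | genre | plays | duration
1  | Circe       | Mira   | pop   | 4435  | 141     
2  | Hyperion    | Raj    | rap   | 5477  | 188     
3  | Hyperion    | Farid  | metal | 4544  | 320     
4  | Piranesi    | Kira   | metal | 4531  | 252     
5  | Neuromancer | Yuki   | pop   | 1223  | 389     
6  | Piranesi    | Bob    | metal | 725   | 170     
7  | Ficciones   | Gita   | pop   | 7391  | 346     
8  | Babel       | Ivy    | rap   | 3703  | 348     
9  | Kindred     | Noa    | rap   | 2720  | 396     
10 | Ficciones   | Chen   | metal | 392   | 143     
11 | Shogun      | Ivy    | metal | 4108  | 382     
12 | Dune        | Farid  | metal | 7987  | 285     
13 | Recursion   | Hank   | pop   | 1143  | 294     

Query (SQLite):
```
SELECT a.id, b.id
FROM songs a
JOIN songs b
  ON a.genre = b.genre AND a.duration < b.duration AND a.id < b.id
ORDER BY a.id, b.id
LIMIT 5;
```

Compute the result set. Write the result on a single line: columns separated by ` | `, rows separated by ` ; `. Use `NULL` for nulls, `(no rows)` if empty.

Pairs (a,b) with same genre, a.duration < b.duration, a.id < b.id.
genre groups: metal:{3,4,6,10,11,12} pop:{1,5,7,13} rap:{2,8,9}
Ordered by (a.id, b.id); first 5.

1 | 5 ; 1 | 7 ; 1 | 13 ; 2 | 8 ; 2 | 9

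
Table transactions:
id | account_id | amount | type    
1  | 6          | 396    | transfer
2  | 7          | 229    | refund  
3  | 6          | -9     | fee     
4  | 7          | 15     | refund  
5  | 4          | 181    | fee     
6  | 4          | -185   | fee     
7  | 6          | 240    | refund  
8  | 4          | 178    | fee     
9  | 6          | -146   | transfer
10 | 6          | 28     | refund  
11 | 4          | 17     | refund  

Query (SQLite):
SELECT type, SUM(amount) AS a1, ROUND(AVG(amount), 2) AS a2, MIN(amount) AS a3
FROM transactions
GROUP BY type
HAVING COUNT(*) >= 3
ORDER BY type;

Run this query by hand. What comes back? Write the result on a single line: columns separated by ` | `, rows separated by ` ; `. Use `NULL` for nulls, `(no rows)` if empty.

Group transactions by type.
Per group compute: SUM(amount), ROUND(AVG(amount), 2), MIN(amount).
HAVING: drop groups with fewer than 3 rows.
  fee: ids {3, 5, 6, 8} → SUM(amount)=165, ROUND(AVG(amount), 2)=41.25, MIN(amount)=-185
  refund: ids {2, 4, 7, 10, 11} → SUM(amount)=529, ROUND(AVG(amount), 2)=105.8, MIN(amount)=15
  transfer: ids {1, 9} → SUM(amount)=250, ROUND(AVG(amount), 2)=125, MIN(amount)=-146

fee | 165 | 41.25 | -185 ; refund | 529 | 105.8 | 15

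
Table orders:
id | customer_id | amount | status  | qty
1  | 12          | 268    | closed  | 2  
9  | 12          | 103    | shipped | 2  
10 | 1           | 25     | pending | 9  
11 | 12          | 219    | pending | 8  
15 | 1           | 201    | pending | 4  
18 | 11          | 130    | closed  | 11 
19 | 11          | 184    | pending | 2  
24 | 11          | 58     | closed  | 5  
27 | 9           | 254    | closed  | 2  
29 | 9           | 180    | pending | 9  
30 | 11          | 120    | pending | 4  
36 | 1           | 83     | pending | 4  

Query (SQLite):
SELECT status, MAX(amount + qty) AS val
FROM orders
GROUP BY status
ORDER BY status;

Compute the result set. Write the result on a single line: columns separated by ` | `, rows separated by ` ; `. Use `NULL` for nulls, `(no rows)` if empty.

closed | 270 ; pending | 227 ; shipped | 105

For each row compute amount + qty.
Group by status; take MAX of the expression per group.
  closed: ids {1, 18, 24, 27} → MAX(amount + qty)=270
  pending: ids {10, 11, 15, 19, 29, 30, 36} → MAX(amount + qty)=227
  shipped: ids {9} → MAX(amount + qty)=105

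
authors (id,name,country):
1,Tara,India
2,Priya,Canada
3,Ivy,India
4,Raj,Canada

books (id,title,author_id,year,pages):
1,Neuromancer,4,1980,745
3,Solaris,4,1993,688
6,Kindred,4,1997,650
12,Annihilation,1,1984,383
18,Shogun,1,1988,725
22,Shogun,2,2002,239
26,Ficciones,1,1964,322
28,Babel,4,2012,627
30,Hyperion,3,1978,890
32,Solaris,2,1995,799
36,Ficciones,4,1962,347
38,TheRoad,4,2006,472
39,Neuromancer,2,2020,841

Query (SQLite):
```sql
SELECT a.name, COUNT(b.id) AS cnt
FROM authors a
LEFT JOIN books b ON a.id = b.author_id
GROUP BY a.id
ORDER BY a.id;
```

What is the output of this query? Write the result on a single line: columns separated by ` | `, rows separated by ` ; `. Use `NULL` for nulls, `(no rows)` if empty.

LEFT JOIN keeps every authors row; unmatched ones get NULL for books columns.
Group by authors.id and compute COUNT(b.id). COUNT(col) of an all-NULL group is 0.
  1: ids {12, 18, 26} → COUNT(b.id)=3
  2: ids {22, 32, 39} → COUNT(b.id)=3
  3: ids {30} → COUNT(b.id)=1
  4: ids {1, 3, 6, 28, 36, 38} → COUNT(b.id)=6

Tara | 3 ; Priya | 3 ; Ivy | 1 ; Raj | 6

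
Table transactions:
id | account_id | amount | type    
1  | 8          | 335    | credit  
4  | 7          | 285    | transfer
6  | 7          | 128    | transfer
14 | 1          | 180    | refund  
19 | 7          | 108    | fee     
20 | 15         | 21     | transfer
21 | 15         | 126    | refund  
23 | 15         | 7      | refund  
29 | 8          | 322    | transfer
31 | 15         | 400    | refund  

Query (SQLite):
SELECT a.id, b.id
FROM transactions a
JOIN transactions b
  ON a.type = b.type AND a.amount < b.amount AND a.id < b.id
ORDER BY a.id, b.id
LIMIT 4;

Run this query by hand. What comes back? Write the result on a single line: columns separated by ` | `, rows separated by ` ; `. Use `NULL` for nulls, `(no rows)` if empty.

Pairs (a,b) with same type, a.amount < b.amount, a.id < b.id.
type groups: credit:{1} fee:{19} refund:{14,21,23,31} transfer:{4,6,20,29}
Ordered by (a.id, b.id); first 4.

4 | 29 ; 6 | 29 ; 14 | 31 ; 20 | 29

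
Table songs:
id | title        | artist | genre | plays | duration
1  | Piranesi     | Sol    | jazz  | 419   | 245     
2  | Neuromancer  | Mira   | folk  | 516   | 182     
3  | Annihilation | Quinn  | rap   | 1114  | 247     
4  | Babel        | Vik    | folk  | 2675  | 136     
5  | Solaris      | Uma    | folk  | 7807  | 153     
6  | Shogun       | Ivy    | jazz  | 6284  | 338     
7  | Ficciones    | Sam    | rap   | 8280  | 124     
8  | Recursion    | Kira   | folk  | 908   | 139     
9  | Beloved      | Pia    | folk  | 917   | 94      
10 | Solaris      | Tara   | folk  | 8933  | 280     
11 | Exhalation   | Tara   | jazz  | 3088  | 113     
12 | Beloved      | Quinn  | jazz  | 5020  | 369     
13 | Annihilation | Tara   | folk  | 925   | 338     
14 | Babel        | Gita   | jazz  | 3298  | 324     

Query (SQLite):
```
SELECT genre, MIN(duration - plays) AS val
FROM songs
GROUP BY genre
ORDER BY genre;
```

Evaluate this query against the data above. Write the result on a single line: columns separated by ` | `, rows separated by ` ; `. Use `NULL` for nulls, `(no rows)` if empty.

folk | -8653 ; jazz | -5946 ; rap | -8156

For each row compute duration - plays.
Group by genre; take MIN of the expression per group.
  folk: ids {2, 4, 5, 8, 9, 10, 13} → MIN(duration - plays)=-8653
  jazz: ids {1, 6, 11, 12, 14} → MIN(duration - plays)=-5946
  rap: ids {3, 7} → MIN(duration - plays)=-8156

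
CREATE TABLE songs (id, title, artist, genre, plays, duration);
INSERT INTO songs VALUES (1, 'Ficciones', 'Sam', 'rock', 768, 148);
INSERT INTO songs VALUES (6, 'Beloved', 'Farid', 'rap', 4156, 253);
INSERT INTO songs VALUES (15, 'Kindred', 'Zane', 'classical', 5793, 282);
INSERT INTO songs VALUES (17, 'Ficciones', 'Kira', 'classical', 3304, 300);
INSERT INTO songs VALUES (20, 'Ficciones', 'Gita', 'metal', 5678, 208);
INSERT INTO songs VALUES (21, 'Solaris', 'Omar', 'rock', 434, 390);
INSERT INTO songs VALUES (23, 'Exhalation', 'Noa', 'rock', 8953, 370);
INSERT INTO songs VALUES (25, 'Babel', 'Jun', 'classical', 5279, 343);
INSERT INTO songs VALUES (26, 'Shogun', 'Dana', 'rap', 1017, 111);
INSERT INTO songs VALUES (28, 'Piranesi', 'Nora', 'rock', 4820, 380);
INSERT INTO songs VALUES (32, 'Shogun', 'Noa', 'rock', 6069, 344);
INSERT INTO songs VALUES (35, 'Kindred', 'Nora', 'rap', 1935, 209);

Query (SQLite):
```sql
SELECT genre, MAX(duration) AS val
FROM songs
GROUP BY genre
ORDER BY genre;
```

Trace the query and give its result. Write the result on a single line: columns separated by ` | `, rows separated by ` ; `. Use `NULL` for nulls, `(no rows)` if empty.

classical | 343 ; metal | 208 ; rap | 253 ; rock | 390

Partition songs by genre; compute MAX(duration) within each group.
  classical: ids {15, 17, 25} → MAX(duration)=343
  metal: ids {20} → MAX(duration)=208
  rap: ids {6, 26, 35} → MAX(duration)=253
  rock: ids {1, 21, 23, 28, 32} → MAX(duration)=390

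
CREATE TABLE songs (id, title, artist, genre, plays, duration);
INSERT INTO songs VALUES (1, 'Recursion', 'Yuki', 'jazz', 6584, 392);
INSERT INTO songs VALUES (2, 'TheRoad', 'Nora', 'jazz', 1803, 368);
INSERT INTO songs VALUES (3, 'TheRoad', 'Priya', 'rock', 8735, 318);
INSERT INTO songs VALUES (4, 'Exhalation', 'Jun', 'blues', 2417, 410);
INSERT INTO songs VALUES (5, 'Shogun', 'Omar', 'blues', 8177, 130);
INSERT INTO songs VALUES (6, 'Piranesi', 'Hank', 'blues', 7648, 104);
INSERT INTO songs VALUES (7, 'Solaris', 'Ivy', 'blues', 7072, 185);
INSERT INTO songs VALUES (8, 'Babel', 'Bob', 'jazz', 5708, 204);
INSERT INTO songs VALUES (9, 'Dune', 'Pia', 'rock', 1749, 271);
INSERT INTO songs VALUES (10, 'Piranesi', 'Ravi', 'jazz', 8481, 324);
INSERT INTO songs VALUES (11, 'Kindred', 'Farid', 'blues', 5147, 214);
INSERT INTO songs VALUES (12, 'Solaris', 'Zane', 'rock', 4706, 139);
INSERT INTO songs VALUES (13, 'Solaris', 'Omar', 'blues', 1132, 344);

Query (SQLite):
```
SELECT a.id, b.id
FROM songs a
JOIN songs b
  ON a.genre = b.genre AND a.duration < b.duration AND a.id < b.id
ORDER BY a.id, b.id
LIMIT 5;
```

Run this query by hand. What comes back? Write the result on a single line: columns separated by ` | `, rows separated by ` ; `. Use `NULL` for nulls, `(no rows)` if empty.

Pairs (a,b) with same genre, a.duration < b.duration, a.id < b.id.
genre groups: blues:{4,5,6,7,11,13} jazz:{1,2,8,10} rock:{3,9,12}
Ordered by (a.id, b.id); first 5.

5 | 7 ; 5 | 11 ; 5 | 13 ; 6 | 7 ; 6 | 11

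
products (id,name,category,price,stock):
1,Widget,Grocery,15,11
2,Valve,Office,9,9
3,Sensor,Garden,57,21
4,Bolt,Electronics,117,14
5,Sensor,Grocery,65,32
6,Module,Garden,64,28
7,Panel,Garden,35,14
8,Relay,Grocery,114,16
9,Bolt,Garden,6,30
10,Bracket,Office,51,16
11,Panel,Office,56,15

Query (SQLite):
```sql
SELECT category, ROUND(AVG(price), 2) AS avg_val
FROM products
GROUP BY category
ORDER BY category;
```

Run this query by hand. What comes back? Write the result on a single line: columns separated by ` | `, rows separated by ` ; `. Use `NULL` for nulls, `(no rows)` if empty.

Electronics | 117 ; Garden | 40.5 ; Grocery | 64.67 ; Office | 38.67

Partition products by category; compute ROUND(AVG(price), 2) within each group.
  Electronics: ids {4} → ROUND(AVG(price), 2)=117
  Garden: ids {3, 6, 7, 9} → ROUND(AVG(price), 2)=40.5
  Grocery: ids {1, 5, 8} → ROUND(AVG(price), 2)=64.67
  Office: ids {2, 10, 11} → ROUND(AVG(price), 2)=38.67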